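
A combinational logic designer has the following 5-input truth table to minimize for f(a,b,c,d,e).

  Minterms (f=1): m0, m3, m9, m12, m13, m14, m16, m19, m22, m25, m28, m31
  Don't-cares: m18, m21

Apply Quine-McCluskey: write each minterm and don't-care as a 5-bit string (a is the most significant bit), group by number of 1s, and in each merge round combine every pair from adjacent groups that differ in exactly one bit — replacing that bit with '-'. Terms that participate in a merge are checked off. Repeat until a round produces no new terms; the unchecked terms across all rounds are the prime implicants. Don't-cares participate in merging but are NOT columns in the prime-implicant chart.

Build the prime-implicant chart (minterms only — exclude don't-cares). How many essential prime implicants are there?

7

[col 0] 00000*, 00011*, 01001*, 01100*, 01101*, 01110*, 10000*, 10010*, 10011*, 10101, 10110*, 11001*, 11100*, 11111
[col 1] -0000, -0011, -1001, -1100, 01-01, 011-0, 0110-, 10-10, 100-0, 1001-
Prime implicants: -0000, -0011, -1001, -1100, 01-01, 011-0, 0110-, 10-10, 100-0, 1001-, 10101, 11111
PI chart (minterm → PIs covering it):
  0 | -0000  (sole → essential)
  3 | -0011  (sole → essential)
  9 | -1001,01-01
  12 | -1100,011-0,0110-
  13 | 01-01,0110-
  14 | 011-0  (sole → essential)
  16 | -0000,100-0
  19 | -0011,1001-
  22 | 10-10  (sole → essential)
  25 | -1001  (sole → essential)
  28 | -1100  (sole → essential)
  31 | 11111  (sole → essential)
Essential prime implicants: -0000, -0011, -1001, -1100, 011-0, 10-10, 11111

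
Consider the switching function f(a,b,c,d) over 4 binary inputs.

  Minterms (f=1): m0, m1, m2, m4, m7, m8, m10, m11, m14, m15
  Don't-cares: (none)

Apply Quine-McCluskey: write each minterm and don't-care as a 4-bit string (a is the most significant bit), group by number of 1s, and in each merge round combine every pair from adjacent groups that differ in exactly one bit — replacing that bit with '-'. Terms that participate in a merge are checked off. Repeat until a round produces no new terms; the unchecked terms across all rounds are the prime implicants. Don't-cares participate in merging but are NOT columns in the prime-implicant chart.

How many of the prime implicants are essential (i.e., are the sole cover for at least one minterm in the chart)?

5

[col 0] 0000*, 0001*, 0010*, 0100*, 0111*, 1000*, 1010*, 1011*, 1110*, 1111*
[col 1] -000*, -010*, -111, 0-00, 00-0*, 000-, 1-10*, 1-11*, 10-0*, 101-*, 111-*
[col 2] -0-0, 1-1-
Prime implicants: -0-0, -111, 0-00, 000-, 1-1-
PI chart (minterm → PIs covering it):
  0 | -0-0,0-00,000-
  1 | 000-  (sole → essential)
  2 | -0-0  (sole → essential)
  4 | 0-00  (sole → essential)
  7 | -111  (sole → essential)
  8 | -0-0  (sole → essential)
  10 | -0-0,1-1-
  11 | 1-1-  (sole → essential)
  14 | 1-1-  (sole → essential)
  15 | -111,1-1-
Essential prime implicants: -0-0, -111, 0-00, 000-, 1-1-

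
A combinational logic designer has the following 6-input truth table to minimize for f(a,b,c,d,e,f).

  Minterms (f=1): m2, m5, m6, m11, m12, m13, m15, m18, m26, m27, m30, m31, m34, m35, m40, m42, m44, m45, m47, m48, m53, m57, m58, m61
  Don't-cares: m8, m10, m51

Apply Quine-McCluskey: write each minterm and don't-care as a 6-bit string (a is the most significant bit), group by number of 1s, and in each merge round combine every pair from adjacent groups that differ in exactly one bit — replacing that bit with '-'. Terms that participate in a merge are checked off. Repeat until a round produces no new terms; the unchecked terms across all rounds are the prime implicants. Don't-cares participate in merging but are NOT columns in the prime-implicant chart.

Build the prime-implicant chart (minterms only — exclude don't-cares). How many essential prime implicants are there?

9

[col 0] 000010*, 000101*, 000110*, 001000*, 001010*, 001011*, 001100*, 001101*, 001111*, 010010*, 011010*, 011011*, 011110*, 011111*, 100010*, 100011*, 101000*, 101010*, 101100*, 101101*, 101111*, 110000, 110011*, 110101*, 111001*, 111010*, 111101*
[col 1] -00010*, -01000*, -01010*, -01100*, -01101*, -01111*, -11010*, 0-0010*, 0-1010*, 0-1011*, 0-1111*, 00-010*, 00-101, 000-10, 001-00*, 001-11*, 0010-0*, 00101-*, 0011-1*, 00110-*, 01-010*, 011-10*, 011-11*, 01101-*, 01111-*, 1-0011, 1-1010*, 1-1101, 10-010*, 10001-, 101-00*, 1010-0*, 1011-1*, 10110-*, 11-101, 111-01
[col 2] --1010, -0-010, -01-00, -010-0, -011-1, -0110-, 0--010, 0-1-11, 0-101-, 011-1-
Prime implicants: --1010, -0-010, -01-00, -010-0, -011-1, -0110-, 0--010, 0-1-11, 0-101-, 00-101, 000-10, 011-1-, 1-0011, 1-1101, 10001-, 11-101, 110000, 111-01
PI chart (minterm → PIs covering it):
  2 | -0-010,0--010,000-10
  5 | 00-101  (sole → essential)
  6 | 000-10  (sole → essential)
  11 | 0-1-11,0-101-
  12 | -01-00,-0110-
  13 | -011-1,-0110-,00-101
  15 | -011-1,0-1-11
  18 | 0--010  (sole → essential)
  26 | --1010,0--010,0-101-,011-1-
  27 | 0-1-11,0-101-,011-1-
  30 | 011-1-  (sole → essential)
  31 | 0-1-11,011-1-
  34 | -0-010,10001-
  35 | 1-0011,10001-
  40 | -01-00,-010-0
  42 | --1010,-0-010,-010-0
  44 | -01-00,-0110-
  45 | -011-1,-0110-,1-1101
  47 | -011-1  (sole → essential)
  48 | 110000  (sole → essential)
  53 | 11-101  (sole → essential)
  57 | 111-01  (sole → essential)
  58 | --1010  (sole → essential)
  61 | 1-1101,11-101,111-01
Essential prime implicants: --1010, -011-1, 0--010, 00-101, 000-10, 011-1-, 11-101, 110000, 111-01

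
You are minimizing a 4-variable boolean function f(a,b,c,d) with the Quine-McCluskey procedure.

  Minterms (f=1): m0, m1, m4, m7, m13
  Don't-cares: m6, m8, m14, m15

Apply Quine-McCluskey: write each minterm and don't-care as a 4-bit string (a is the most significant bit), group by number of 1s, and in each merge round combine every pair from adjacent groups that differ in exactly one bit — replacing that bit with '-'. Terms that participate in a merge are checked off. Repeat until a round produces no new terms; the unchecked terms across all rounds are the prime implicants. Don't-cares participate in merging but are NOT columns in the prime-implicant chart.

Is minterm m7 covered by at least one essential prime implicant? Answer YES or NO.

Round 0: 0000✓ 0001✓ 0100✓ 0110✓ 0111✓ 1000✓ 1101✓ 1110✓ 1111✓
Round 1: -000 -110✓ -111✓ 0-00 000- 01-0 011-✓ 11-1 111-✓
Round 2: -11-
PIs = {-000, -11-, 0-00, 000-, 01-0, 11-1}
Coverage chart:
  m0: -000,0-00,000-
  m1: 000- ←essential
  m4: 0-00,01-0
  m7: -11- ←essential
  m13: 11-1 ←essential
Essential: -11-, 000-, 11-1

YES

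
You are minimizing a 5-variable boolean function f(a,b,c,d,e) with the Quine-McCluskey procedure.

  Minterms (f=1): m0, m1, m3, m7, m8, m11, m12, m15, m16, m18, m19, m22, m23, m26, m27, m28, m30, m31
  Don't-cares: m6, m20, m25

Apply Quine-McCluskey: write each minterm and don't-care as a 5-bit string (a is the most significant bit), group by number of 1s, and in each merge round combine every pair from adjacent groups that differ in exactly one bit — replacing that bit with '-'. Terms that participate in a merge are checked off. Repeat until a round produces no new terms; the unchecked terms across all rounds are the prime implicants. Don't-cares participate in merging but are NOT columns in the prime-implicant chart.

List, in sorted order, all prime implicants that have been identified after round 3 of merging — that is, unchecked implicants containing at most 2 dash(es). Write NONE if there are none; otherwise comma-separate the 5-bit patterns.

-0000, -011-, -1100, 0-000, 000-1, 0000-, 01-00, 1-1-0, 10--0, 110-1

Round 0: 00000✓ 00001✓ 00011✓ 00110✓ 00111✓ 01000✓ 01011✓ 01100✓ 01111✓ 10000✓ 10010✓ 10011✓ 10100✓ 10110✓ 10111✓ 11001✓ 11010✓ 11011✓ 11100✓ 11110✓ 11111✓
Round 1: -0000 -0011✓ -0110✓ -0111✓ -1011✓ -1100 -1111✓ 0-000 0-011✓ 0-111✓ 00-11✓ 000-1 0000- 0011-✓ 01-00 01-11✓ 1-010✓ 1-011✓ 1-100✓ 1-110✓ 1-111✓ 10-00✓ 10-10✓ 10-11✓ 100-0✓ 1001-✓ 101-0✓ 1011-✓ 11-10✓ 11-11✓ 110-1 1101-✓ 111-0✓ 1111-✓
Round 2: --011✓ --111✓ -0-11✓ -011- -1-11✓ 0--11✓ 1--10✓ 1--11✓ 1-01-✓ 1-1-0 1-11-✓ 10--0 10-1-✓ 11-1-✓
Round 3: ---11 1--1-
PIs = {---11, -0000, -011-, -1100, 0-000, 000-1, 0000-, 01-00, 1--1-, 1-1-0, 10--0, 110-1}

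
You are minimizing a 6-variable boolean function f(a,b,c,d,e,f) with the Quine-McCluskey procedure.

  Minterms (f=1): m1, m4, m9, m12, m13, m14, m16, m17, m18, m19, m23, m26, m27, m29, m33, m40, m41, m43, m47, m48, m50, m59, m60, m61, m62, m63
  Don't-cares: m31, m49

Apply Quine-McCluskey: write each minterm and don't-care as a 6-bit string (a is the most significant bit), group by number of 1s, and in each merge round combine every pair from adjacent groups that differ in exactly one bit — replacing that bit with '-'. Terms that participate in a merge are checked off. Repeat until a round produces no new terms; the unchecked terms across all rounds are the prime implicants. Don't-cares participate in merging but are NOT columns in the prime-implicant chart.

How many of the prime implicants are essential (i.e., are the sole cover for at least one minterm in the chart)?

size-2^0 implicants → 000001(✓)  000100(✓)  001001(✓)  001100(✓)  001101(✓)  001110(✓)  010000(✓)  010001(✓)  010010(✓)  010011(✓)  010111(✓)  011010(✓)  011011(✓)  011101(✓)  011111(✓)  100001(✓)  101000(✓)  101001(✓)  101011(✓)  101111(✓)  110000(✓)  110001(✓)  110010(✓)  111011(✓)  111100(✓)  111101(✓)  111110(✓)  111111(✓)
size-2^1 implicants → -00001(✓)  -01001(✓)  -10000(✓)  -10001(✓)  -10010(✓)  -11011(✓)  -11101(✓)  -11111(✓)  0-0001(✓)  0-1101  00-001(✓)  00-100  001-01  0011-0  00110-  01-010(✓)  01-011(✓)  01-111(✓)  010-11(✓)  0100-0(✓)  0100-1(✓)  01000-(✓)  01001-(✓)  011-11(✓)  01101-(✓)  0111-1(✓)  1-0001(✓)  1-1011(✓)  1-1111(✓)  10-001(✓)  101-11(✓)  1010-1  10100-  1100-0(✓)  11000-(✓)  111-11(✓)  1111-0(✓)  1111-1(✓)  11110-(✓)  11111-(✓)
size-2^2 implicants → --0001  -0-001  -100-0  -1000-  -11-11  -111-1  01--11  01-01-  0100--  1-1-11  1111--
Unchecked terms (primes): --0001, -0-001, -100-0, -1000-, -11-11, -111-1, 0-1101, 00-100, 001-01, 0011-0, 00110-, 01--11, 01-01-, 0100--, 1-1-11, 1010-1, 10100-, 1111--
Minterm coverage:
  m1 ⊆ --0001,-0-001
  m4 ⊆ 00-100 [E]
  m9 ⊆ -0-001,001-01
  m12 ⊆ 00-100,0011-0,00110-
  m13 ⊆ 0-1101,001-01,00110-
  m14 ⊆ 0011-0 [E]
  m16 ⊆ -100-0,-1000-,0100--
  m17 ⊆ --0001,-1000-,0100--
  m18 ⊆ -100-0,01-01-,0100--
  m19 ⊆ 01--11,01-01-,0100--
  m23 ⊆ 01--11 [E]
  m26 ⊆ 01-01- [E]
  m27 ⊆ -11-11,01--11,01-01-
  m29 ⊆ -111-1,0-1101
  m33 ⊆ --0001,-0-001
  m40 ⊆ 10100- [E]
  m41 ⊆ -0-001,1010-1,10100-
  m43 ⊆ 1-1-11,1010-1
  m47 ⊆ 1-1-11 [E]
  m48 ⊆ -100-0,-1000-
  m50 ⊆ -100-0 [E]
  m59 ⊆ -11-11,1-1-11
  m60 ⊆ 1111-- [E]
  m61 ⊆ -111-1,1111--
  m62 ⊆ 1111-- [E]
  m63 ⊆ -11-11,-111-1,1-1-11,1111--
E = {-100-0, 00-100, 0011-0, 01--11, 01-01-, 1-1-11, 10100-, 1111--}

8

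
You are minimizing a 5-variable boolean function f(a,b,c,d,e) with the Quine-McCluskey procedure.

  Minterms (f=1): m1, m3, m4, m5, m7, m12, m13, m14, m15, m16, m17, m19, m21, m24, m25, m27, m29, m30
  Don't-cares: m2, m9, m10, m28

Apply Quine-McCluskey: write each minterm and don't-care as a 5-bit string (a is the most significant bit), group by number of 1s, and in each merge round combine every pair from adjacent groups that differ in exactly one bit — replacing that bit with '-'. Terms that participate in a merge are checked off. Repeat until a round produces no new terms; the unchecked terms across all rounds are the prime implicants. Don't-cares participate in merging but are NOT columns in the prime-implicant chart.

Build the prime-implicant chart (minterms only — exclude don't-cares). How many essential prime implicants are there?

size-2^0 implicants → 00001(✓)  00010(✓)  00011(✓)  00100(✓)  00101(✓)  00111(✓)  01001(✓)  01010(✓)  01100(✓)  01101(✓)  01110(✓)  01111(✓)  10000(✓)  10001(✓)  10011(✓)  10101(✓)  11000(✓)  11001(✓)  11011(✓)  11100(✓)  11101(✓)  11110(✓)
size-2^1 implicants → -0001(✓)  -0011(✓)  -0101(✓)  -1001(✓)  -1100(✓)  -1101(✓)  -1110(✓)  0-001(✓)  0-010  0-100(✓)  0-101(✓)  0-111(✓)  00-01(✓)  00-11(✓)  000-1(✓)  0001-  001-1(✓)  0010-(✓)  01-01(✓)  01-10  011-0(✓)  011-1(✓)  0110-(✓)  0111-(✓)  1-000(✓)  1-001(✓)  1-011(✓)  1-101(✓)  10-01(✓)  100-1(✓)  1000-(✓)  11-00(✓)  11-01(✓)  110-1(✓)  1100-(✓)  111-0(✓)  1110-(✓)
size-2^2 implicants → --001(✓)  --101(✓)  -0-01(✓)  -00-1  -1-01(✓)  -11-0  -110-  0--01(✓)  0-1-1  0-10-  00--1  011--  1--01(✓)  1-0-1  1-00-  11-0-
size-2^3 implicants → ---01
Unchecked terms (primes): ---01, -00-1, -11-0, -110-, 0-010, 0-1-1, 0-10-, 00--1, 0001-, 01-10, 011--, 1-0-1, 1-00-, 11-0-
Minterm coverage:
  m1 ⊆ ---01,-00-1,00--1
  m3 ⊆ -00-1,00--1,0001-
  m4 ⊆ 0-10- [E]
  m5 ⊆ ---01,0-1-1,0-10-,00--1
  m7 ⊆ 0-1-1,00--1
  m12 ⊆ -11-0,-110-,0-10-,011--
  m13 ⊆ ---01,-110-,0-1-1,0-10-,011--
  m14 ⊆ -11-0,01-10,011--
  m15 ⊆ 0-1-1,011--
  m16 ⊆ 1-00- [E]
  m17 ⊆ ---01,-00-1,1-0-1,1-00-
  m19 ⊆ -00-1,1-0-1
  m21 ⊆ ---01 [E]
  m24 ⊆ 1-00-,11-0-
  m25 ⊆ ---01,1-0-1,1-00-,11-0-
  m27 ⊆ 1-0-1 [E]
  m29 ⊆ ---01,-110-,11-0-
  m30 ⊆ -11-0 [E]
E = {---01, -11-0, 0-10-, 1-0-1, 1-00-}

5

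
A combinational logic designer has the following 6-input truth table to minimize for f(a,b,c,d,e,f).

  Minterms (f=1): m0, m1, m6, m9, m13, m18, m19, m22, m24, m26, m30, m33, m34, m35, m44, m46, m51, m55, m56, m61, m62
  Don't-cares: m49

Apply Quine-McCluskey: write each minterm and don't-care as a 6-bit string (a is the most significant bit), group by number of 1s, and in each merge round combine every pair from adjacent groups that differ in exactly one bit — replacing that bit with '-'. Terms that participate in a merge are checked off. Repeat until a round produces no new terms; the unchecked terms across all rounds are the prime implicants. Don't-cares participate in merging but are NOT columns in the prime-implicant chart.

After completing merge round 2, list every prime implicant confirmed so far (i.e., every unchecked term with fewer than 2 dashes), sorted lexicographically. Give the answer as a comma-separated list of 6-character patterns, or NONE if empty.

size-2^0 implicants → 000000(✓)  000001(✓)  000110(✓)  001001(✓)  001101(✓)  010010(✓)  010011(✓)  010110(✓)  011000(✓)  011010(✓)  011110(✓)  100001(✓)  100010(✓)  100011(✓)  101100(✓)  101110(✓)  110001(✓)  110011(✓)  110111(✓)  111000(✓)  111101  111110(✓)
size-2^1 implicants → -00001  -10011  -11000  -11110  0-0110  00-001  00000-  001-01  01-010(✓)  01-110(✓)  010-10(✓)  01001-  011-10(✓)  0110-0  1-0001(✓)  1-0011(✓)  1-1110  1000-1(✓)  10001-  1011-0  110-11  1100-1(✓)
size-2^2 implicants → 01--10  1-00-1
Unchecked terms (primes): -00001, -10011, -11000, -11110, 0-0110, 00-001, 00000-, 001-01, 01--10, 01001-, 0110-0, 1-00-1, 1-1110, 10001-, 1011-0, 110-11, 111101

-00001, -10011, -11000, -11110, 0-0110, 00-001, 00000-, 001-01, 01001-, 0110-0, 1-1110, 10001-, 1011-0, 110-11, 111101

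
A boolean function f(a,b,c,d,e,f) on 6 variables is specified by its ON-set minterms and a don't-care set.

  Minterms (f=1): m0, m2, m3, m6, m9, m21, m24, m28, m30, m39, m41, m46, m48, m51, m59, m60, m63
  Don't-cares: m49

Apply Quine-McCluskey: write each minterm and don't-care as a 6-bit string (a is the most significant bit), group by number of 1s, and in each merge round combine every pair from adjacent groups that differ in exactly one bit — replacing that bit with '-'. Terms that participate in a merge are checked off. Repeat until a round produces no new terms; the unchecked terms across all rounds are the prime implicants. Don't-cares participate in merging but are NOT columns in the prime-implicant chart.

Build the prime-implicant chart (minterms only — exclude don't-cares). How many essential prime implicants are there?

12

Round 0: 000000✓ 000010✓ 000011✓ 000110✓ 001001✓ 010101 011000✓ 011100✓ 011110✓ 100111 101001✓ 101110 110000✓ 110001✓ 110011✓ 111011✓ 111100✓ 111111✓
Round 1: -01001 -11100 000-10 0000-0 00001- 011-00 0111-0 11-011 1100-1 11000- 111-11
PIs = {-01001, -11100, 000-10, 0000-0, 00001-, 010101, 011-00, 0111-0, 100111, 101110, 11-011, 1100-1, 11000-, 111-11}
Coverage chart:
  m0: 0000-0 ←essential
  m2: 000-10,0000-0,00001-
  m3: 00001- ←essential
  m6: 000-10 ←essential
  m9: -01001 ←essential
  m21: 010101 ←essential
  m24: 011-00 ←essential
  m28: -11100,011-00,0111-0
  m30: 0111-0 ←essential
  m39: 100111 ←essential
  m41: -01001 ←essential
  m46: 101110 ←essential
  m48: 11000- ←essential
  m51: 11-011,1100-1
  m59: 11-011,111-11
  m60: -11100 ←essential
  m63: 111-11 ←essential
Essential: -01001, -11100, 000-10, 0000-0, 00001-, 010101, 011-00, 0111-0, 100111, 101110, 11000-, 111-11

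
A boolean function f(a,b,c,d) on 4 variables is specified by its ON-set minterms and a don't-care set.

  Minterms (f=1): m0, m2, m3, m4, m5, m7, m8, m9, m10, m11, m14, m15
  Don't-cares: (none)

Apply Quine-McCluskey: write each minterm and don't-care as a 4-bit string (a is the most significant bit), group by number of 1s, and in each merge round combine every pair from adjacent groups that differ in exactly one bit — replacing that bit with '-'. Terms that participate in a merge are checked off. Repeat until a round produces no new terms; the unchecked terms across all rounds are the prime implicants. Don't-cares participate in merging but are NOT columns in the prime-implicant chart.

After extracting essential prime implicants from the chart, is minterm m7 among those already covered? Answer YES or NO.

NO

[col 0] 0000*, 0010*, 0011*, 0100*, 0101*, 0111*, 1000*, 1001*, 1010*, 1011*, 1110*, 1111*
[col 1] -000*, -010*, -011*, -111*, 0-00, 0-11*, 00-0*, 001-*, 01-1, 010-, 1-10*, 1-11*, 10-0*, 10-1*, 100-*, 101-*, 111-*
[col 2] --11, -0-0, -01-, 1-1-, 10--
Prime implicants: --11, -0-0, -01-, 0-00, 01-1, 010-, 1-1-, 10--
PI chart (minterm → PIs covering it):
  0 | -0-0,0-00
  2 | -0-0,-01-
  3 | --11,-01-
  4 | 0-00,010-
  5 | 01-1,010-
  7 | --11,01-1
  8 | -0-0,10--
  9 | 10--  (sole → essential)
  10 | -0-0,-01-,1-1-,10--
  11 | --11,-01-,1-1-,10--
  14 | 1-1-  (sole → essential)
  15 | --11,1-1-
Essential prime implicants: 1-1-, 10--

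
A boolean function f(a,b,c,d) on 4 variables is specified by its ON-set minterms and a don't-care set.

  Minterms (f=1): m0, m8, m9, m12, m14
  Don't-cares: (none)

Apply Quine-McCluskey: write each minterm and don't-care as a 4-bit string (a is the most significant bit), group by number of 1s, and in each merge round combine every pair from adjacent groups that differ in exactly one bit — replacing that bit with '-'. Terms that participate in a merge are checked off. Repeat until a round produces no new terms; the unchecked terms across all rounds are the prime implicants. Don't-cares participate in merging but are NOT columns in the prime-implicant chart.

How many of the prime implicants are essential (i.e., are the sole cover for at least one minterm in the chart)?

Round 0: 0000✓ 1000✓ 1001✓ 1100✓ 1110✓
Round 1: -000 1-00 100- 11-0
PIs = {-000, 1-00, 100-, 11-0}
Coverage chart:
  m0: -000 ←essential
  m8: -000,1-00,100-
  m9: 100- ←essential
  m12: 1-00,11-0
  m14: 11-0 ←essential
Essential: -000, 100-, 11-0

3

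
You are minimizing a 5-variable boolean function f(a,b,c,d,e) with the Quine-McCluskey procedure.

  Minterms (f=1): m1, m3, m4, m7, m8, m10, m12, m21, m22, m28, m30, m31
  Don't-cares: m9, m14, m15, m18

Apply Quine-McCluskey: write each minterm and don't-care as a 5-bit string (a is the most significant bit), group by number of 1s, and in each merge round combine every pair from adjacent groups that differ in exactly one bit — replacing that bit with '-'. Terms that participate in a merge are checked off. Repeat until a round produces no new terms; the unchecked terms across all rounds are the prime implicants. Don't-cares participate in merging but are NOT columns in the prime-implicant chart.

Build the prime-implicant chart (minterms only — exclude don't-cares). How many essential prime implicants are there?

size-2^0 implicants → 00001(✓)  00011(✓)  00100(✓)  00111(✓)  01000(✓)  01001(✓)  01010(✓)  01100(✓)  01110(✓)  01111(✓)  10010(✓)  10101  10110(✓)  11100(✓)  11110(✓)  11111(✓)
size-2^1 implicants → -1100(✓)  -1110(✓)  -1111(✓)  0-001  0-100  0-111  00-11  000-1  01-00(✓)  01-10(✓)  010-0(✓)  0100-  011-0(✓)  0111-(✓)  1-110  10-10  111-0(✓)  1111-(✓)
size-2^2 implicants → -11-0  -111-  01--0
Unchecked terms (primes): -11-0, -111-, 0-001, 0-100, 0-111, 00-11, 000-1, 01--0, 0100-, 1-110, 10-10, 10101
Minterm coverage:
  m1 ⊆ 0-001,000-1
  m3 ⊆ 00-11,000-1
  m4 ⊆ 0-100 [E]
  m7 ⊆ 0-111,00-11
  m8 ⊆ 01--0,0100-
  m10 ⊆ 01--0 [E]
  m12 ⊆ -11-0,0-100,01--0
  m21 ⊆ 10101 [E]
  m22 ⊆ 1-110,10-10
  m28 ⊆ -11-0 [E]
  m30 ⊆ -11-0,-111-,1-110
  m31 ⊆ -111- [E]
E = {-11-0, -111-, 0-100, 01--0, 10101}

5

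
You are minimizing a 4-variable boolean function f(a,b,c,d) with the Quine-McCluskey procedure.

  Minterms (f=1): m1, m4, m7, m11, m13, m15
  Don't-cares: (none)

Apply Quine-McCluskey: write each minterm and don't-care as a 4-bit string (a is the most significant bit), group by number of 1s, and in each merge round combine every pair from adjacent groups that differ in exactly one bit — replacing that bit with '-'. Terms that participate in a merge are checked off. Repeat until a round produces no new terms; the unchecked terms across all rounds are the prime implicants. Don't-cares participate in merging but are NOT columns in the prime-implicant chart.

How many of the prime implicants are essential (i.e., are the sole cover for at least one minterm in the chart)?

5

[col 0] 0001, 0100, 0111*, 1011*, 1101*, 1111*
[col 1] -111, 1-11, 11-1
Prime implicants: -111, 0001, 0100, 1-11, 11-1
PI chart (minterm → PIs covering it):
  1 | 0001  (sole → essential)
  4 | 0100  (sole → essential)
  7 | -111  (sole → essential)
  11 | 1-11  (sole → essential)
  13 | 11-1  (sole → essential)
  15 | -111,1-11,11-1
Essential prime implicants: -111, 0001, 0100, 1-11, 11-1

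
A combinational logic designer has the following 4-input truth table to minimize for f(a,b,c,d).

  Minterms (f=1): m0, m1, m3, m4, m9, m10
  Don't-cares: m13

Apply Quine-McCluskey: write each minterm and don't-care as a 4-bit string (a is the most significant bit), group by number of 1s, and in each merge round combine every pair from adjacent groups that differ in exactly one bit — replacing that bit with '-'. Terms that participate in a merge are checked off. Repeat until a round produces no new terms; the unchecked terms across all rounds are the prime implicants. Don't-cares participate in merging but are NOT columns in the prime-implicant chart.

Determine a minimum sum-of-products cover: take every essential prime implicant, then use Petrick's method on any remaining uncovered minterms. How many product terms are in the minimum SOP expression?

[col 0] 0000*, 0001*, 0011*, 0100*, 1001*, 1010, 1101*
[col 1] -001, 0-00, 00-1, 000-, 1-01
Prime implicants: -001, 0-00, 00-1, 000-, 1-01, 1010
PI chart (minterm → PIs covering it):
  0 | 0-00,000-
  1 | -001,00-1,000-
  3 | 00-1  (sole → essential)
  4 | 0-00  (sole → essential)
  9 | -001,1-01
  10 | 1010  (sole → essential)
Essential prime implicants: 0-00, 00-1, 1010
Petrick residual → -001
Minimum SOP uses 4 PIs: b'c'd + a'c'd' + a'b'd + ab'cd'

4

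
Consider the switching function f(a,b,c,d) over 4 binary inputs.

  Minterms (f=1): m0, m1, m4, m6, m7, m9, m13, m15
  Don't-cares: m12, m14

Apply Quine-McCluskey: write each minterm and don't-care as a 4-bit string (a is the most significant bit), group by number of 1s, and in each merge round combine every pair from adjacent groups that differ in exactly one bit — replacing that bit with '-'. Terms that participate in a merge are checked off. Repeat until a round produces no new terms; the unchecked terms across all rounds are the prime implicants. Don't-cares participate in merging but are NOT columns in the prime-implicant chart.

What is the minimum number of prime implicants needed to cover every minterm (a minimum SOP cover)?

[col 0] 0000*, 0001*, 0100*, 0110*, 0111*, 1001*, 1100*, 1101*, 1110*, 1111*
[col 1] -001, -100*, -110*, -111*, 0-00, 000-, 01-0*, 011-*, 1-01, 11-0*, 11-1*, 110-*, 111-*
[col 2] -1-0, -11-, 11--
Prime implicants: -001, -1-0, -11-, 0-00, 000-, 1-01, 11--
PI chart (minterm → PIs covering it):
  0 | 0-00,000-
  1 | -001,000-
  4 | -1-0,0-00
  6 | -1-0,-11-
  7 | -11-  (sole → essential)
  9 | -001,1-01
  13 | 1-01,11--
  15 | -11-,11--
Essential prime implicants: -11-
Petrick residual → -001, 0-00, 1-01
Minimum SOP uses 4 PIs: b'c'd + bc + a'c'd' + ac'd

4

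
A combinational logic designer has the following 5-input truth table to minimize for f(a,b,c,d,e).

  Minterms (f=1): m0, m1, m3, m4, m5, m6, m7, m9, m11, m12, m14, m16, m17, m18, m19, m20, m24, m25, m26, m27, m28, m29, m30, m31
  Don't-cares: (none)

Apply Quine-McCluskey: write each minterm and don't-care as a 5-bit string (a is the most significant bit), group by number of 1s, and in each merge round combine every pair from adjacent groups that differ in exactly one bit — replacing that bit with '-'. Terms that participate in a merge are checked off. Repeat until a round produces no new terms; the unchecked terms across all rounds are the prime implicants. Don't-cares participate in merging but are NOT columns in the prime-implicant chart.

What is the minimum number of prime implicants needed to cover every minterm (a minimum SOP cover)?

[col 0] 00000*, 00001*, 00011*, 00100*, 00101*, 00110*, 00111*, 01001*, 01011*, 01100*, 01110*, 10000*, 10001*, 10010*, 10011*, 10100*, 11000*, 11001*, 11010*, 11011*, 11100*, 11101*, 11110*, 11111*
[col 1] -0000*, -0001*, -0011*, -0100*, -1001*, -1011*, -1100*, -1110*, 0-001*, 0-011*, 0-100*, 0-110*, 00-00*, 00-01*, 00-11*, 000-1*, 0000-*, 001-0*, 001-1*, 0010-*, 0011-*, 010-1*, 011-0*, 1-000*, 1-001*, 1-010*, 1-011*, 1-100*, 10-00*, 100-0*, 100-1*, 1000-*, 1001-*, 11-00*, 11-01*, 11-10*, 11-11*, 110-0*, 110-1*, 1100-*, 1101-*, 111-0*, 111-1*, 1110-*, 1111-*
[col 2] --001*, --011*, --100, -0-00, -00-1*, -000-, -10-1*, -11-0, 0-0-1*, 0-1-0, 00--1, 00-0-, 001--, 1--00, 1-0-0*, 1-0-1*, 1-00-*, 1-01-*, 100--*, 11--0*, 11--1*, 11-0-*, 11-1-*, 110--*, 111--*
[col 3] --0-1, 1-0--, 11---
Prime implicants: --0-1, --100, -0-00, -000-, -11-0, 0-1-0, 00--1, 00-0-, 001--, 1--00, 1-0--, 11---
PI chart (minterm → PIs covering it):
  0 | -0-00,-000-,00-0-
  1 | --0-1,-000-,00--1,00-0-
  3 | --0-1,00--1
  4 | --100,-0-00,0-1-0,00-0-,001--
  5 | 00--1,00-0-,001--
  6 | 0-1-0,001--
  7 | 00--1,001--
  9 | --0-1  (sole → essential)
  11 | --0-1  (sole → essential)
  12 | --100,-11-0,0-1-0
  14 | -11-0,0-1-0
  16 | -0-00,-000-,1--00,1-0--
  17 | --0-1,-000-,1-0--
  18 | 1-0--  (sole → essential)
  19 | --0-1,1-0--
  20 | --100,-0-00,1--00
  24 | 1--00,1-0--,11---
  25 | --0-1,1-0--,11---
  26 | 1-0--,11---
  27 | --0-1,1-0--,11---
  28 | --100,-11-0,1--00,11---
  29 | 11---  (sole → essential)
  30 | -11-0,11---
  31 | 11---  (sole → essential)
Essential prime implicants: --0-1, 1-0--, 11---
Petrick residual → -0-00, -11-0, 001--
Minimum SOP uses 6 PIs: c'e + b'd'e' + bce' + a'b'c + ac' + ab

6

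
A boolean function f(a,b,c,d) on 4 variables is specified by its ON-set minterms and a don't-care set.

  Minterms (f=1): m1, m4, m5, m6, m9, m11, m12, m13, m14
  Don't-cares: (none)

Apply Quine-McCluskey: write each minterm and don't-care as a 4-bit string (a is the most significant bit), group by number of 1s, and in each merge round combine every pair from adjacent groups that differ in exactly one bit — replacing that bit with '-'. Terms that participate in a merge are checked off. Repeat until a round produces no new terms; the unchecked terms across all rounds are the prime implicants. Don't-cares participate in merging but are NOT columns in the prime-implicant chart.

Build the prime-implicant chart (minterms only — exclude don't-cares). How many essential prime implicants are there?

Round 0: 0001✓ 0100✓ 0101✓ 0110✓ 1001✓ 1011✓ 1100✓ 1101✓ 1110✓
Round 1: -001✓ -100✓ -101✓ -110✓ 0-01✓ 01-0✓ 010-✓ 1-01✓ 10-1 11-0✓ 110-✓
Round 2: --01 -1-0 -10-
PIs = {--01, -1-0, -10-, 10-1}
Coverage chart:
  m1: --01 ←essential
  m4: -1-0,-10-
  m5: --01,-10-
  m6: -1-0 ←essential
  m9: --01,10-1
  m11: 10-1 ←essential
  m12: -1-0,-10-
  m13: --01,-10-
  m14: -1-0 ←essential
Essential: --01, -1-0, 10-1

3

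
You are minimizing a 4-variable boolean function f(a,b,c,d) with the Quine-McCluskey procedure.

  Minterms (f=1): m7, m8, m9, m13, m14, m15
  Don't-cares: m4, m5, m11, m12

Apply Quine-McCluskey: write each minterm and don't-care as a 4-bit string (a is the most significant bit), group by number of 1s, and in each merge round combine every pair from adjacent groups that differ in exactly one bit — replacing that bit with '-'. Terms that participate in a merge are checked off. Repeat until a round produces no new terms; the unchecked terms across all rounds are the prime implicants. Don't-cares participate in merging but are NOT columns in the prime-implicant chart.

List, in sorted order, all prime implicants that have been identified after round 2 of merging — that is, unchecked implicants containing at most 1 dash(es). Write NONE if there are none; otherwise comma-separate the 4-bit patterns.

NONE

Round 0: 0100✓ 0101✓ 0111✓ 1000✓ 1001✓ 1011✓ 1100✓ 1101✓ 1110✓ 1111✓
Round 1: -100✓ -101✓ -111✓ 01-1✓ 010-✓ 1-00✓ 1-01✓ 1-11✓ 10-1✓ 100-✓ 11-0✓ 11-1✓ 110-✓ 111-✓
Round 2: -1-1 -10- 1--1 1-0- 11--
PIs = {-1-1, -10-, 1--1, 1-0-, 11--}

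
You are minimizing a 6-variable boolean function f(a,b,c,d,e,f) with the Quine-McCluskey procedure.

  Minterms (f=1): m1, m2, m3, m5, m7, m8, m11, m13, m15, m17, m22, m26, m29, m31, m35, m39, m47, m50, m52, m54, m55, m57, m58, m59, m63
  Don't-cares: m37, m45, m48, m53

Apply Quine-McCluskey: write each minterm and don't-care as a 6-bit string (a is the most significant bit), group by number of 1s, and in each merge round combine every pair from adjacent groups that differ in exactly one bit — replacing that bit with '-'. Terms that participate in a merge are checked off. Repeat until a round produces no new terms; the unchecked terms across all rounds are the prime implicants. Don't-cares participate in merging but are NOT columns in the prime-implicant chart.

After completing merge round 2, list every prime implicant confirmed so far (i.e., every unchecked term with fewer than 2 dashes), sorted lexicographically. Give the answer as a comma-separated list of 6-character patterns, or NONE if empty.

[col 0] 000001*, 000010*, 000011*, 000101*, 000111*, 001000, 001011*, 001101*, 001111*, 010001*, 010110*, 011010*, 011101*, 011111*, 100011*, 100101*, 100111*, 101101*, 101111*, 110000*, 110010*, 110100*, 110101*, 110110*, 110111*, 111001*, 111010*, 111011*, 111111*
[col 1] -00011*, -00101*, -00111*, -01101*, -01111*, -10110, -11010, -11111*, 0-0001, 0-1101*, 0-1111*, 00-011*, 00-101*, 00-111*, 000-01*, 000-11*, 0000-1*, 00001-, 0001-1*, 001-11*, 0011-1*, 0111-1*, 1-0101*, 1-0111*, 1-1111*, 10-101*, 10-111*, 100-11*, 1001-1*, 1011-1*, 11-010, 11-111*, 110-00*, 110-10*, 1100-0*, 1101-0*, 1101-1*, 11010-*, 11011-*, 111-11, 1110-1, 11101-
[col 2] --1111, -0-101*, -0-111*, -00-11, -001-1*, -011-1*, 0-11-1, 00--11, 00-1-1*, 000--1, 1--111, 1-01-1, 10-1-1*, 110--0, 1101--
[col 3] -0-1-1
Prime implicants: --1111, -0-1-1, -00-11, -10110, -11010, 0-0001, 0-11-1, 00--11, 000--1, 00001-, 001000, 1--111, 1-01-1, 11-010, 110--0, 1101--, 111-11, 1110-1, 11101-

-10110, -11010, 0-0001, 00001-, 001000, 11-010, 111-11, 1110-1, 11101-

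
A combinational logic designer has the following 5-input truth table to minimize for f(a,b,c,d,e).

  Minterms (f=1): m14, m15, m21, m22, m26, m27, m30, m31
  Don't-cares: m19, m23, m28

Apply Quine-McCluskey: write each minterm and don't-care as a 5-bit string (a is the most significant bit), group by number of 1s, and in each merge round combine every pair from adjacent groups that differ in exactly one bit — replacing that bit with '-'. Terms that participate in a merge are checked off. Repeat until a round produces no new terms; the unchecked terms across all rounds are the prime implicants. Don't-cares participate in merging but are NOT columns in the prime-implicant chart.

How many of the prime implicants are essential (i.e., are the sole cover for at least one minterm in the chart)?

4

[col 0] 01110*, 01111*, 10011*, 10101*, 10110*, 10111*, 11010*, 11011*, 11100*, 11110*, 11111*
[col 1] -1110*, -1111*, 0111-*, 1-011*, 1-110*, 1-111*, 10-11*, 101-1, 1011-*, 11-10*, 11-11*, 1101-*, 111-0, 1111-*
[col 2] -111-, 1--11, 1-11-, 11-1-
Prime implicants: -111-, 1--11, 1-11-, 101-1, 11-1-, 111-0
PI chart (minterm → PIs covering it):
  14 | -111-  (sole → essential)
  15 | -111-  (sole → essential)
  21 | 101-1  (sole → essential)
  22 | 1-11-  (sole → essential)
  26 | 11-1-  (sole → essential)
  27 | 1--11,11-1-
  30 | -111-,1-11-,11-1-,111-0
  31 | -111-,1--11,1-11-,11-1-
Essential prime implicants: -111-, 1-11-, 101-1, 11-1-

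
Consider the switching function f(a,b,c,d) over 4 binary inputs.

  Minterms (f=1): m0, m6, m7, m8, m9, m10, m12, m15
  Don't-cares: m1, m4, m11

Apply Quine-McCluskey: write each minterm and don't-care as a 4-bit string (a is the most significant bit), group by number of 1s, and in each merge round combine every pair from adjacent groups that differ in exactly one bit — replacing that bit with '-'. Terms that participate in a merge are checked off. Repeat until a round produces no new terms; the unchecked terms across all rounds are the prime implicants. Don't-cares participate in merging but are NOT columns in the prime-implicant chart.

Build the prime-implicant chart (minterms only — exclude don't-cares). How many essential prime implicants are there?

Round 0: 0000✓ 0001✓ 0100✓ 0110✓ 0111✓ 1000✓ 1001✓ 1010✓ 1011✓ 1100✓ 1111✓
Round 1: -000✓ -001✓ -100✓ -111 0-00✓ 000-✓ 01-0 011- 1-00✓ 1-11 10-0✓ 10-1✓ 100-✓ 101-✓
Round 2: --00 -00- 10--
PIs = {--00, -00-, -111, 01-0, 011-, 1-11, 10--}
Coverage chart:
  m0: --00,-00-
  m6: 01-0,011-
  m7: -111,011-
  m8: --00,-00-,10--
  m9: -00-,10--
  m10: 10-- ←essential
  m12: --00 ←essential
  m15: -111,1-11
Essential: --00, 10--

2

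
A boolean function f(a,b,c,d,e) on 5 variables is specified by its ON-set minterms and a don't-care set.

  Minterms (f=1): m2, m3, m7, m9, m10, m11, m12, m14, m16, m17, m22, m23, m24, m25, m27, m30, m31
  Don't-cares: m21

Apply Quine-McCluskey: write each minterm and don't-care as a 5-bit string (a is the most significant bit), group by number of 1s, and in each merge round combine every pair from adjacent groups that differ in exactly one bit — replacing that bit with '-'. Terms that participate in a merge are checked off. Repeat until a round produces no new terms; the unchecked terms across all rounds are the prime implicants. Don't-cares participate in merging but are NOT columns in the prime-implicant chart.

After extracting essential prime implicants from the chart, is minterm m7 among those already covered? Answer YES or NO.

size-2^0 implicants → 00010(✓)  00011(✓)  00111(✓)  01001(✓)  01010(✓)  01011(✓)  01100(✓)  01110(✓)  10000(✓)  10001(✓)  10101(✓)  10110(✓)  10111(✓)  11000(✓)  11001(✓)  11011(✓)  11110(✓)  11111(✓)
size-2^1 implicants → -0111  -1001(✓)  -1011(✓)  -1110  0-010(✓)  0-011(✓)  00-11  0001-(✓)  01-10  010-1(✓)  0101-(✓)  011-0  1-000(✓)  1-001(✓)  1-110(✓)  1-111(✓)  10-01  1000-(✓)  101-1  1011-(✓)  11-11  110-1(✓)  1100-(✓)  1111-(✓)
size-2^2 implicants → -10-1  0-01-  1-00-  1-11-
Unchecked terms (primes): -0111, -10-1, -1110, 0-01-, 00-11, 01-10, 011-0, 1-00-, 1-11-, 10-01, 101-1, 11-11
Minterm coverage:
  m2 ⊆ 0-01- [E]
  m3 ⊆ 0-01-,00-11
  m7 ⊆ -0111,00-11
  m9 ⊆ -10-1 [E]
  m10 ⊆ 0-01-,01-10
  m11 ⊆ -10-1,0-01-
  m12 ⊆ 011-0 [E]
  m14 ⊆ -1110,01-10,011-0
  m16 ⊆ 1-00- [E]
  m17 ⊆ 1-00-,10-01
  m22 ⊆ 1-11- [E]
  m23 ⊆ -0111,1-11-,101-1
  m24 ⊆ 1-00- [E]
  m25 ⊆ -10-1,1-00-
  m27 ⊆ -10-1,11-11
  m30 ⊆ -1110,1-11-
  m31 ⊆ 1-11-,11-11
E = {-10-1, 0-01-, 011-0, 1-00-, 1-11-}

NO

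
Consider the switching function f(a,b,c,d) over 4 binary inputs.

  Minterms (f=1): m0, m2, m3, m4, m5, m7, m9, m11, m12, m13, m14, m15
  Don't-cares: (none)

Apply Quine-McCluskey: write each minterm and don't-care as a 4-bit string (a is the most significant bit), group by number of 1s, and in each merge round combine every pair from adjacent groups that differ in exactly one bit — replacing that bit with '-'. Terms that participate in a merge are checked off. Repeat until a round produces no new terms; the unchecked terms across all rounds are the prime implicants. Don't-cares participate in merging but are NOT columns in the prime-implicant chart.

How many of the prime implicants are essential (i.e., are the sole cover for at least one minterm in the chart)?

Round 0: 0000✓ 0010✓ 0011✓ 0100✓ 0101✓ 0111✓ 1001✓ 1011✓ 1100✓ 1101✓ 1110✓ 1111✓
Round 1: -011✓ -100✓ -101✓ -111✓ 0-00 0-11✓ 00-0 001- 01-1✓ 010-✓ 1-01✓ 1-11✓ 10-1✓ 11-0✓ 11-1✓ 110-✓ 111-✓
Round 2: --11 -1-1 -10- 1--1 11--
PIs = {--11, -1-1, -10-, 0-00, 00-0, 001-, 1--1, 11--}
Coverage chart:
  m0: 0-00,00-0
  m2: 00-0,001-
  m3: --11,001-
  m4: -10-,0-00
  m5: -1-1,-10-
  m7: --11,-1-1
  m9: 1--1 ←essential
  m11: --11,1--1
  m12: -10-,11--
  m13: -1-1,-10-,1--1,11--
  m14: 11-- ←essential
  m15: --11,-1-1,1--1,11--
Essential: 1--1, 11--

2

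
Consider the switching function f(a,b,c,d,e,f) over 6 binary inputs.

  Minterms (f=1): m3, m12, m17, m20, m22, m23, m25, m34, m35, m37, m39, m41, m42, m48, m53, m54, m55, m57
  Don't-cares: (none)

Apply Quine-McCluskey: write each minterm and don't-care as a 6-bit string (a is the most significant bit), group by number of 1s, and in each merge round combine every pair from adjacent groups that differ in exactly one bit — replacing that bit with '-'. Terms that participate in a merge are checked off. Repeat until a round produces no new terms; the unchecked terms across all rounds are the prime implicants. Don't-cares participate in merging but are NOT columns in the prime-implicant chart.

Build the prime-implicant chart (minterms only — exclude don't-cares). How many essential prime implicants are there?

9

size-2^0 implicants → 000011(✓)  001100  010001(✓)  010100(✓)  010110(✓)  010111(✓)  011001(✓)  100010(✓)  100011(✓)  100101(✓)  100111(✓)  101001(✓)  101010(✓)  110000  110101(✓)  110110(✓)  110111(✓)  111001(✓)
size-2^1 implicants → -00011  -10110(✓)  -10111(✓)  -11001  01-001  0101-0  01011-(✓)  1-0101(✓)  1-0111(✓)  1-1001  10-010  100-11  10001-  1001-1(✓)  1101-1(✓)  11011-(✓)
size-2^2 implicants → -1011-  1-01-1
Unchecked terms (primes): -00011, -1011-, -11001, 001100, 01-001, 0101-0, 1-01-1, 1-1001, 10-010, 100-11, 10001-, 110000
Minterm coverage:
  m3 ⊆ -00011 [E]
  m12 ⊆ 001100 [E]
  m17 ⊆ 01-001 [E]
  m20 ⊆ 0101-0 [E]
  m22 ⊆ -1011-,0101-0
  m23 ⊆ -1011- [E]
  m25 ⊆ -11001,01-001
  m34 ⊆ 10-010,10001-
  m35 ⊆ -00011,100-11,10001-
  m37 ⊆ 1-01-1 [E]
  m39 ⊆ 1-01-1,100-11
  m41 ⊆ 1-1001 [E]
  m42 ⊆ 10-010 [E]
  m48 ⊆ 110000 [E]
  m53 ⊆ 1-01-1 [E]
  m54 ⊆ -1011- [E]
  m55 ⊆ -1011-,1-01-1
  m57 ⊆ -11001,1-1001
E = {-00011, -1011-, 001100, 01-001, 0101-0, 1-01-1, 1-1001, 10-010, 110000}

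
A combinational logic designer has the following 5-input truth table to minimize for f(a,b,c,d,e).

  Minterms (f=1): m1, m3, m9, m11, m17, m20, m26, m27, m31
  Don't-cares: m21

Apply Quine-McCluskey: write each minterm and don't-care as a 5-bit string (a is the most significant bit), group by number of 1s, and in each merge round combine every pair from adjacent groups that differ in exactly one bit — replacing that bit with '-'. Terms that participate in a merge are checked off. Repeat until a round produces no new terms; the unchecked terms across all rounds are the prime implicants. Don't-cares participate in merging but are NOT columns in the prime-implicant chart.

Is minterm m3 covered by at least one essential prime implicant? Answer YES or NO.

YES

size-2^0 implicants → 00001(✓)  00011(✓)  01001(✓)  01011(✓)  10001(✓)  10100(✓)  10101(✓)  11010(✓)  11011(✓)  11111(✓)
size-2^1 implicants → -0001  -1011  0-001(✓)  0-011(✓)  000-1(✓)  010-1(✓)  10-01  1010-  11-11  1101-
size-2^2 implicants → 0-0-1
Unchecked terms (primes): -0001, -1011, 0-0-1, 10-01, 1010-, 11-11, 1101-
Minterm coverage:
  m1 ⊆ -0001,0-0-1
  m3 ⊆ 0-0-1 [E]
  m9 ⊆ 0-0-1 [E]
  m11 ⊆ -1011,0-0-1
  m17 ⊆ -0001,10-01
  m20 ⊆ 1010- [E]
  m26 ⊆ 1101- [E]
  m27 ⊆ -1011,11-11,1101-
  m31 ⊆ 11-11 [E]
E = {0-0-1, 1010-, 11-11, 1101-}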